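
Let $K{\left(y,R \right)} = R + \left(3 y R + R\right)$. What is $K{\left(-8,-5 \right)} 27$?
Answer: $2970$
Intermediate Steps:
$K{\left(y,R \right)} = 2 R + 3 R y$ ($K{\left(y,R \right)} = R + \left(3 R y + R\right) = R + \left(R + 3 R y\right) = 2 R + 3 R y$)
$K{\left(-8,-5 \right)} 27 = - 5 \left(2 + 3 \left(-8\right)\right) 27 = - 5 \left(2 - 24\right) 27 = \left(-5\right) \left(-22\right) 27 = 110 \cdot 27 = 2970$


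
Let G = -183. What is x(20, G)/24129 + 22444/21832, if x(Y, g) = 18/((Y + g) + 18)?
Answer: 2181237279/2121770210 ≈ 1.0280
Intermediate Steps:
x(Y, g) = 18/(18 + Y + g)
x(20, G)/24129 + 22444/21832 = (18/(18 + 20 - 183))/24129 + 22444/21832 = (18/(-145))*(1/24129) + 22444*(1/21832) = (18*(-1/145))*(1/24129) + 5611/5458 = -18/145*1/24129 + 5611/5458 = -2/388745 + 5611/5458 = 2181237279/2121770210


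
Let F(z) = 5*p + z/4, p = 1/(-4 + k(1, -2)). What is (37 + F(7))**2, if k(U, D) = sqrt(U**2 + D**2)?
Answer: 2642625/1936 - 8125*sqrt(5)/242 ≈ 1289.9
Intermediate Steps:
k(U, D) = sqrt(D**2 + U**2)
p = 1/(-4 + sqrt(5)) (p = 1/(-4 + sqrt((-2)**2 + 1**2)) = 1/(-4 + sqrt(4 + 1)) = 1/(-4 + sqrt(5)) ≈ -0.56692)
F(z) = -20/11 - 5*sqrt(5)/11 + z/4 (F(z) = 5*(-4/11 - sqrt(5)/11) + z/4 = (-20/11 - 5*sqrt(5)/11) + z*(1/4) = (-20/11 - 5*sqrt(5)/11) + z/4 = -20/11 - 5*sqrt(5)/11 + z/4)
(37 + F(7))**2 = (37 + (-20/11 - 5*sqrt(5)/11 + (1/4)*7))**2 = (37 + (-20/11 - 5*sqrt(5)/11 + 7/4))**2 = (37 + (-3/44 - 5*sqrt(5)/11))**2 = (1625/44 - 5*sqrt(5)/11)**2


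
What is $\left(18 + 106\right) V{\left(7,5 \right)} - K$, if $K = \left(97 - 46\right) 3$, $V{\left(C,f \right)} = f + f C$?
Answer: $4807$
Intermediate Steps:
$V{\left(C,f \right)} = f + C f$
$K = 153$ ($K = 51 \cdot 3 = 153$)
$\left(18 + 106\right) V{\left(7,5 \right)} - K = \left(18 + 106\right) 5 \left(1 + 7\right) - 153 = 124 \cdot 5 \cdot 8 - 153 = 124 \cdot 40 - 153 = 4960 - 153 = 4807$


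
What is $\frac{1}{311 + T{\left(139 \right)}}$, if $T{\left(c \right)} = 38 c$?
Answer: $\frac{1}{5593} \approx 0.00017879$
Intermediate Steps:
$\frac{1}{311 + T{\left(139 \right)}} = \frac{1}{311 + 38 \cdot 139} = \frac{1}{311 + 5282} = \frac{1}{5593}$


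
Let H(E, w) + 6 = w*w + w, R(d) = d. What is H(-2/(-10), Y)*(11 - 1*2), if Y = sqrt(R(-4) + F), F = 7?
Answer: -27 + 9*sqrt(3) ≈ -11.412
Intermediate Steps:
Y = sqrt(3) (Y = sqrt(-4 + 7) = sqrt(3) ≈ 1.7320)
H(E, w) = -6 + w + w**2 (H(E, w) = -6 + (w*w + w) = -6 + (w**2 + w) = -6 + (w + w**2) = -6 + w + w**2)
H(-2/(-10), Y)*(11 - 1*2) = (-6 + sqrt(3) + (sqrt(3))**2)*(11 - 1*2) = (-6 + sqrt(3) + 3)*(11 - 2) = (-3 + sqrt(3))*9 = -27 + 9*sqrt(3)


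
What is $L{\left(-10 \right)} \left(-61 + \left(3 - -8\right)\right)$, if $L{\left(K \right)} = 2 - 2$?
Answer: $0$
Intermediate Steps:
$L{\left(K \right)} = 0$
$L{\left(-10 \right)} \left(-61 + \left(3 - -8\right)\right) = 0 \left(-61 + \left(3 - -8\right)\right) = 0 \left(-61 + \left(3 + 8\right)\right) = 0 \left(-61 + 11\right) = 0 \left(-50\right) = 0$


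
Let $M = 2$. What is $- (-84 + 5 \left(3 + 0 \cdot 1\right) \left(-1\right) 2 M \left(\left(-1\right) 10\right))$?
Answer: $-516$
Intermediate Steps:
$- (-84 + 5 \left(3 + 0 \cdot 1\right) \left(-1\right) 2 M \left(\left(-1\right) 10\right)) = - (-84 + 5 \left(3 + 0 \cdot 1\right) \left(-1\right) 2 \cdot 2 \left(\left(-1\right) 10\right)) = - (-84 + 5 \left(3 + 0\right) \left(-1\right) 2 \cdot 2 \left(-10\right)) = - (-84 + 5 \cdot 3 \left(-1\right) 2 \cdot 2 \left(-10\right)) = - (-84 + 5 \left(\left(-3\right) 2\right) 2 \left(-10\right)) = - (-84 + 5 \left(-6\right) 2 \left(-10\right)) = - (-84 + \left(-30\right) 2 \left(-10\right)) = - (-84 - -600) = - (-84 + 600) = \left(-1\right) 516 = -516$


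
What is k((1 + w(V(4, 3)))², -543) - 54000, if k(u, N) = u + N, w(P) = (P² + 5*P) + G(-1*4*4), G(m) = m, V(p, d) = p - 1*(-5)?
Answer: -42222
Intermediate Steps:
V(p, d) = 5 + p (V(p, d) = p + 5 = 5 + p)
w(P) = -16 + P² + 5*P (w(P) = (P² + 5*P) - 1*4*4 = (P² + 5*P) - 4*4 = (P² + 5*P) - 16 = -16 + P² + 5*P)
k(u, N) = N + u
k((1 + w(V(4, 3)))², -543) - 54000 = (-543 + (1 + (-16 + (5 + 4)² + 5*(5 + 4)))²) - 54000 = (-543 + (1 + (-16 + 9² + 5*9))²) - 54000 = (-543 + (1 + (-16 + 81 + 45))²) - 54000 = (-543 + (1 + 110)²) - 54000 = (-543 + 111²) - 54000 = (-543 + 12321) - 54000 = 11778 - 54000 = -42222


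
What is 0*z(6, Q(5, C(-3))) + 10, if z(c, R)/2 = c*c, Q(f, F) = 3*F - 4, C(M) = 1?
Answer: 10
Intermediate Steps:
Q(f, F) = -4 + 3*F
z(c, R) = 2*c**2 (z(c, R) = 2*(c*c) = 2*c**2)
0*z(6, Q(5, C(-3))) + 10 = 0*(2*6**2) + 10 = 0*(2*36) + 10 = 0*72 + 10 = 0 + 10 = 10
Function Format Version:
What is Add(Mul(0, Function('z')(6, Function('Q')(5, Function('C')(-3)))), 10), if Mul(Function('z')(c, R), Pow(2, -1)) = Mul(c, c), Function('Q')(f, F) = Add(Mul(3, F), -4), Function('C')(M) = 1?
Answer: 10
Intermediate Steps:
Function('Q')(f, F) = Add(-4, Mul(3, F))
Function('z')(c, R) = Mul(2, Pow(c, 2)) (Function('z')(c, R) = Mul(2, Mul(c, c)) = Mul(2, Pow(c, 2)))
Add(Mul(0, Function('z')(6, Function('Q')(5, Function('C')(-3)))), 10) = Add(Mul(0, Mul(2, Pow(6, 2))), 10) = Add(Mul(0, Mul(2, 36)), 10) = Add(Mul(0, 72), 10) = Add(0, 10) = 10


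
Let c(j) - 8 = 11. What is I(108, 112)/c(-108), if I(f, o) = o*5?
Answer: 560/19 ≈ 29.474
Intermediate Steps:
c(j) = 19 (c(j) = 8 + 11 = 19)
I(f, o) = 5*o
I(108, 112)/c(-108) = (5*112)/19 = 560*(1/19) = 560/19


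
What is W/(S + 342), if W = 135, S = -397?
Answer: -27/11 ≈ -2.4545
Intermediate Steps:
W/(S + 342) = 135/(-397 + 342) = 135/(-55) = 135*(-1/55) = -27/11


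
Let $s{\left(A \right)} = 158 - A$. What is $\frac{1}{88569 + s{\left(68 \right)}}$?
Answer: $\frac{1}{88659} \approx 1.1279 \cdot 10^{-5}$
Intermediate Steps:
$\frac{1}{88569 + s{\left(68 \right)}} = \frac{1}{88569 + \left(158 - 68\right)} = \frac{1}{88569 + 90} = \frac{1}{88659}$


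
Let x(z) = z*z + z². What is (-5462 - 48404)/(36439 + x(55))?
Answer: -53866/42489 ≈ -1.2678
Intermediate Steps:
x(z) = 2*z² (x(z) = z² + z² = 2*z²)
(-5462 - 48404)/(36439 + x(55)) = (-5462 - 48404)/(36439 + 2*55²) = -53866/(36439 + 2*3025) = -53866/(36439 + 6050) = -53866/42489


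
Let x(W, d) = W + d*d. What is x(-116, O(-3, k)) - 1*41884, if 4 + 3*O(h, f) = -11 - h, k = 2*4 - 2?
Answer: -41984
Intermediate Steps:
k = 6 (k = 8 - 2 = 6)
O(h, f) = -5 - h/3 (O(h, f) = -4/3 + (-11 - h)/3 = -4/3 + (-11/3 - h/3) = -5 - h/3)
x(W, d) = W + d²
x(-116, O(-3, k)) - 1*41884 = (-116 + (-5 - ⅓*(-3))²) - 1*41884 = (-116 + (-5 + 1)²) - 41884 = (-116 + (-4)²) - 41884 = (-116 + 16) - 41884 = -100 - 41884 = -41984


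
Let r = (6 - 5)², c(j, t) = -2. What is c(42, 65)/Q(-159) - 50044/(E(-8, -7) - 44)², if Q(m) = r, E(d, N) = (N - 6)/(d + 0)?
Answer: -3432658/114921 ≈ -29.870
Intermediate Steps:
r = 1 (r = 1² = 1)
E(d, N) = (-6 + N)/d
Q(m) = 1
c(42, 65)/Q(-159) - 50044/(E(-8, -7) - 44)² = -2/1 - 50044/((-6 - 7)/(-8) - 44)² = -2*1 - 50044/(-⅛*(-13) - 44)² = -2 - 50044/(13/8 - 44)² = -2 - 50044/((-339/8)²) = -2 - 50044/114921/64 = -2 - 50044*64/114921 = -2 - 3202816/114921 = -3432658/114921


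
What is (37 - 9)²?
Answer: 784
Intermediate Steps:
(37 - 9)² = 28² = 784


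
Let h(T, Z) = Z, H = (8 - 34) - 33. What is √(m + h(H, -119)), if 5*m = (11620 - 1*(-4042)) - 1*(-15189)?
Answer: 4*√9455/5 ≈ 77.789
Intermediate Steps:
H = -59 (H = -26 - 33 = -59)
m = 30851/5 (m = ((11620 - 1*(-4042)) - 1*(-15189))/5 = ((11620 + 4042) + 15189)/5 = (15662 + 15189)/5 = (⅕)*30851 = 30851/5 ≈ 6170.2)
√(m + h(H, -119)) = √(30851/5 - 119) = √(30256/5) = 4*√9455/5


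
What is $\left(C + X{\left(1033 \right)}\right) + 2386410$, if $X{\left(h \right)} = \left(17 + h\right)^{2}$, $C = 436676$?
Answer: $3925586$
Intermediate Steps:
$\left(C + X{\left(1033 \right)}\right) + 2386410 = \left(436676 + \left(17 + 1033\right)^{2}\right) + 2386410 = \left(436676 + 1050^{2}\right) + 2386410 = \left(436676 + 1102500\right) + 2386410 = 1539176 + 2386410 = 3925586$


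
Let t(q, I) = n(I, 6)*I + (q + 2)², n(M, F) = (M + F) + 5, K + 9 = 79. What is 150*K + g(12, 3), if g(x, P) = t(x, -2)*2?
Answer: 10856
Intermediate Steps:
K = 70 (K = -9 + 79 = 70)
n(M, F) = 5 + F + M (n(M, F) = (F + M) + 5 = 5 + F + M)
t(q, I) = (2 + q)² + I*(11 + I) (t(q, I) = (5 + 6 + I)*I + (q + 2)² = (11 + I)*I + (2 + q)² = I*(11 + I) + (2 + q)² = (2 + q)² + I*(11 + I))
g(x, P) = -36 + 2*(2 + x)² (g(x, P) = ((2 + x)² - 2*(11 - 2))*2 = ((2 + x)² - 2*9)*2 = ((2 + x)² - 18)*2 = (-18 + (2 + x)²)*2 = -36 + 2*(2 + x)²)
150*K + g(12, 3) = 150*70 + (-36 + 2*(2 + 12)²) = 10500 + (-36 + 2*14²) = 10500 + (-36 + 2*196) = 10500 + (-36 + 392) = 10500 + 356 = 10856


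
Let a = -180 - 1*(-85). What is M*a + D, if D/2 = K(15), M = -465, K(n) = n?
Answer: 44205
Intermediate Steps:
a = -95 (a = -180 + 85 = -95)
D = 30 (D = 2*15 = 30)
M*a + D = -465*(-95) + 30 = 44175 + 30 = 44205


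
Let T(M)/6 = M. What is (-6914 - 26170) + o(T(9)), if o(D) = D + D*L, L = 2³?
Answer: -32598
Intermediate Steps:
L = 8
T(M) = 6*M
o(D) = 9*D (o(D) = D + D*8 = D + 8*D = 9*D)
(-6914 - 26170) + o(T(9)) = (-6914 - 26170) + 9*(6*9) = -33084 + 9*54 = -33084 + 486 = -32598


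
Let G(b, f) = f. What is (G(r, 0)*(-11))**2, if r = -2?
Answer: 0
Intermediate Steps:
(G(r, 0)*(-11))**2 = (0*(-11))**2 = 0**2 = 0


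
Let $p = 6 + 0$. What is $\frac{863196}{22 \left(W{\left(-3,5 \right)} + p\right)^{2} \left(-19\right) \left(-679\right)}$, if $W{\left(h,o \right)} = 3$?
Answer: $\frac{143866}{3831597} \approx 0.037547$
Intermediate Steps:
$p = 6$
$\frac{863196}{22 \left(W{\left(-3,5 \right)} + p\right)^{2} \left(-19\right) \left(-679\right)} = \frac{863196}{22 \left(3 + 6\right)^{2} \left(-19\right) \left(-679\right)} = \frac{863196}{22 \cdot 9^{2} \left(-19\right) \left(-679\right)} = \frac{863196}{22 \cdot 81 \left(-19\right) \left(-679\right)} = \frac{863196}{1782 \left(-19\right) \left(-679\right)} = \frac{863196}{\left(-33858\right) \left(-679\right)} = \frac{863196}{22989582} = 863196 \cdot \frac{1}{22989582} = \frac{143866}{3831597}$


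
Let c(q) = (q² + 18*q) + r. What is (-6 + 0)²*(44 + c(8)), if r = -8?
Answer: 8784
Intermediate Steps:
c(q) = -8 + q² + 18*q (c(q) = (q² + 18*q) - 8 = -8 + q² + 18*q)
(-6 + 0)²*(44 + c(8)) = (-6 + 0)²*(44 + (-8 + 8² + 18*8)) = (-6)²*(44 + (-8 + 64 + 144)) = 36*(44 + 200) = 36*244 = 8784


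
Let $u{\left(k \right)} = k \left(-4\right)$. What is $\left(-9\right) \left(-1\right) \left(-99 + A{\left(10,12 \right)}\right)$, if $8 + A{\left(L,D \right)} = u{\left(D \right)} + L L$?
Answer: $-495$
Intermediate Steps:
$u{\left(k \right)} = - 4 k$
$A{\left(L,D \right)} = -8 + L^{2} - 4 D$ ($A{\left(L,D \right)} = -8 - \left(4 D - L L\right) = -8 - \left(- L^{2} + 4 D\right) = -8 + L^{2} - 4 D$)
$\left(-9\right) \left(-1\right) \left(-99 + A{\left(10,12 \right)}\right) = \left(-9\right) \left(-1\right) \left(-99 - \left(56 - 100\right)\right) = 9 \left(-99 - -44\right) = 9 \left(-99 + 44\right) = 9 \left(-55\right) = -495$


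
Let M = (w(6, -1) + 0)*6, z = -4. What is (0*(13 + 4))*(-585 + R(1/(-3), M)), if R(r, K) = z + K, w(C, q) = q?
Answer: 0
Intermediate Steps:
M = -6 (M = (-1 + 0)*6 = -1*6 = -6)
R(r, K) = -4 + K
(0*(13 + 4))*(-585 + R(1/(-3), M)) = (0*(13 + 4))*(-585 + (-4 - 6)) = (0*17)*(-585 - 10) = 0*(-595) = 0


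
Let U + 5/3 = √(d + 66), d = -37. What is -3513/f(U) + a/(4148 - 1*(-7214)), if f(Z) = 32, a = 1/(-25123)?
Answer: -501388579435/4567160416 ≈ -109.78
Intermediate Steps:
U = -5/3 + √29 (U = -5/3 + √(-37 + 66) = -5/3 + √29 ≈ 3.7185)
a = -1/25123 ≈ -3.9804e-5
-3513/f(U) + a/(4148 - 1*(-7214)) = -3513/32 - 1/(25123*(4148 - 1*(-7214))) = -3513*1/32 - 1/(25123*(4148 + 7214)) = -3513/32 - 1/25123/11362 = -3513/32 - 1/25123*1/11362 = -3513/32 - 1/285447526 = -501388579435/4567160416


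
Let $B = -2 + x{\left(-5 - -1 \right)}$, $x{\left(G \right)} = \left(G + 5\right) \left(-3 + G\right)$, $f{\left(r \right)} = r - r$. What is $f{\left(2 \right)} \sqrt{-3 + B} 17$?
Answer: $0$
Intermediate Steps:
$f{\left(r \right)} = 0$
$x{\left(G \right)} = \left(-3 + G\right) \left(5 + G\right)$ ($x{\left(G \right)} = \left(5 + G\right) \left(-3 + G\right) = \left(-3 + G\right) \left(5 + G\right)$)
$B = -9$ ($B = -2 + \left(-15 + \left(-5 - -1\right)^{2} + 2 \left(-5 - -1\right)\right) = -2 + \left(-15 + \left(-5 + 1\right)^{2} + 2 \left(-5 + 1\right)\right) = -2 + \left(-15 + \left(-4\right)^{2} + 2 \left(-4\right)\right) = -2 - 7 = -9$)
$f{\left(2 \right)} \sqrt{-3 + B} 17 = 0 \sqrt{-3 - 9} \cdot 17 = 0 \sqrt{-12} \cdot 17 = 0 \cdot 2 i \sqrt{3} \cdot 17 = 0 \cdot 17 = 0$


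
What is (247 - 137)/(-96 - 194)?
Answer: -11/29 ≈ -0.37931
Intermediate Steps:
(247 - 137)/(-96 - 194) = 110/(-290) = 110*(-1/290) = -11/29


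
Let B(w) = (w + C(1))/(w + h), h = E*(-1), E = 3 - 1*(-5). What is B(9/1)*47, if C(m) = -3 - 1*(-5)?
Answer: 517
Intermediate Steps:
E = 8 (E = 3 + 5 = 8)
C(m) = 2 (C(m) = -3 + 5 = 2)
h = -8 (h = 8*(-1) = -8)
B(w) = (2 + w)/(-8 + w) (B(w) = (w + 2)/(w - 8) = (2 + w)/(-8 + w))
B(9/1)*47 = ((2 + 9/1)/(-8 + 9/1))*47 = ((2 + 9*1)/(-8 + 9*1))*47 = ((2 + 9)/(-8 + 9))*47 = (11/1)*47 = (1*11)*47 = 11*47 = 517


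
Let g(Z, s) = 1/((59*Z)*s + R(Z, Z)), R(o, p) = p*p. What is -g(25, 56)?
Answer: -1/83225 ≈ -1.2016e-5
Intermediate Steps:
R(o, p) = p**2
g(Z, s) = 1/(Z**2 + 59*Z*s) (g(Z, s) = 1/((59*Z)*s + Z**2) = 1/(59*Z*s + Z**2) = 1/(Z**2 + 59*Z*s))
-g(25, 56) = -1/(25*(25 + 59*56)) = -1/(25*(25 + 3304)) = -1/(25*3329) = -1*1/83225 = -1/83225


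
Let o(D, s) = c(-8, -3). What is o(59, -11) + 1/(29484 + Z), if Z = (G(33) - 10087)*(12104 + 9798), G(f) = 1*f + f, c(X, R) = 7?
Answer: 1536153205/219450458 ≈ 7.0000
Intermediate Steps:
o(D, s) = 7
G(f) = 2*f (G(f) = f + f = 2*f)
Z = -219479942 (Z = (2*33 - 10087)*(12104 + 9798) = (66 - 10087)*21902 = -10021*21902 = -219479942)
o(59, -11) + 1/(29484 + Z) = 7 + 1/(29484 - 219479942) = 7 + 1/(-219450458) = 7 - 1/219450458 = 1536153205/219450458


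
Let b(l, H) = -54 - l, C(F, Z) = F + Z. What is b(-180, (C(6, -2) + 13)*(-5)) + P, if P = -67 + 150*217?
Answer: 32609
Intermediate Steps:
P = 32483 (P = -67 + 32550 = 32483)
b(-180, (C(6, -2) + 13)*(-5)) + P = (-54 - 1*(-180)) + 32483 = (-54 + 180) + 32483 = 126 + 32483 = 32609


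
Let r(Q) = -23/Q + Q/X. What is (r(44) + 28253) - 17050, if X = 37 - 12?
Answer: 12324661/1100 ≈ 11204.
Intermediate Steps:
X = 25
r(Q) = -23/Q + Q/25
(r(44) + 28253) - 17050 = ((-23/44 + (1/25)*44) + 28253) - 17050 = ((-23*1/44 + 44/25) + 28253) - 17050 = ((-23/44 + 44/25) + 28253) - 17050 = (1361/1100 + 28253) - 17050 = 31079661/1100 - 17050 = 12324661/1100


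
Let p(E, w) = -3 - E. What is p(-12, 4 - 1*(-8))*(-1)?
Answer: -9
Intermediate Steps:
p(-12, 4 - 1*(-8))*(-1) = (-3 - 1*(-12))*(-1) = (-3 + 12)*(-1) = 9*(-1) = -9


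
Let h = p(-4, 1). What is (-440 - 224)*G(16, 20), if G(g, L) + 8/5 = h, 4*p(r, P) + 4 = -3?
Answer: 11122/5 ≈ 2224.4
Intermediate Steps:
p(r, P) = -7/4 (p(r, P) = -1 + (¼)*(-3) = -1 - ¾ = -7/4)
h = -7/4 ≈ -1.7500
G(g, L) = -67/20 (G(g, L) = -8/5 - 7/4 = -67/20)
(-440 - 224)*G(16, 20) = (-440 - 224)*(-67/20) = -664*(-67/20) = 11122/5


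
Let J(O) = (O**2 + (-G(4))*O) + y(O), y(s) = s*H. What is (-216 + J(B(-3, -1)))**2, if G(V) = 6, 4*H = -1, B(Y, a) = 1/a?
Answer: 697225/16 ≈ 43577.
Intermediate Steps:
H = -1/4 (H = (1/4)*(-1) = -1/4 ≈ -0.25000)
y(s) = -s/4 (y(s) = s*(-1/4) = -s/4)
J(O) = O**2 - 25*O/4 (J(O) = (O**2 + (-1*6)*O) - O/4 = (O**2 - 6*O) - O/4 = O**2 - 25*O/4)
(-216 + J(B(-3, -1)))**2 = (-216 + (1/4)*(-25 + 4/(-1))/(-1))**2 = (-216 + (1/4)*(-1)*(-25 + 4*(-1)))**2 = (-216 + (1/4)*(-1)*(-25 - 4))**2 = (-216 + (1/4)*(-1)*(-29))**2 = (-216 + 29/4)**2 = (-835/4)**2 = 697225/16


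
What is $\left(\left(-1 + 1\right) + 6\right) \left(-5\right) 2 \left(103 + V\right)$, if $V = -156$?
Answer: $3180$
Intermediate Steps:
$\left(\left(-1 + 1\right) + 6\right) \left(-5\right) 2 \left(103 + V\right) = \left(\left(-1 + 1\right) + 6\right) \left(-5\right) 2 \left(103 - 156\right) = \left(0 + 6\right) \left(-5\right) 2 \left(-53\right) = 6 \left(-5\right) 2 \left(-53\right) = \left(-30\right) 2 \left(-53\right) = \left(-60\right) \left(-53\right) = 3180$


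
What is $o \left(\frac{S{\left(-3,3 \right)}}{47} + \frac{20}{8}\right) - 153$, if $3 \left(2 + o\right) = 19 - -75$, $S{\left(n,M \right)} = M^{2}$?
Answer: $- \frac{10441}{141} \approx -74.05$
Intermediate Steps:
$o = \frac{88}{3}$ ($o = -2 + \frac{19 - -75}{3} = -2 + \frac{19 + 75}{3} = -2 + \frac{1}{3} \cdot 94 = -2 + \frac{94}{3} = \frac{88}{3} \approx 29.333$)
$o \left(\frac{S{\left(-3,3 \right)}}{47} + \frac{20}{8}\right) - 153 = \frac{88 \left(\frac{3^{2}}{47} + \frac{20}{8}\right)}{3} - 153 = \frac{88 \left(9 \cdot \frac{1}{47} + 20 \cdot \frac{1}{8}\right)}{3} - 153 = \frac{88 \left(\frac{9}{47} + \frac{5}{2}\right)}{3} - 153 = \frac{88}{3} \cdot \frac{253}{94} - 153 = \frac{11132}{141} - 153 = - \frac{10441}{141}$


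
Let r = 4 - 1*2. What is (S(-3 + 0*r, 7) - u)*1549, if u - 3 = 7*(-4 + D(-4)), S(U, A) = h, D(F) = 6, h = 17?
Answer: 0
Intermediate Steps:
r = 2 (r = 4 - 2 = 2)
S(U, A) = 17
u = 17 (u = 3 + 7*(-4 + 6) = 3 + 7*2 = 3 + 14 = 17)
(S(-3 + 0*r, 7) - u)*1549 = (17 - 1*17)*1549 = (17 - 17)*1549 = 0*1549 = 0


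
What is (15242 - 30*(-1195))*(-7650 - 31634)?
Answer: -2007098128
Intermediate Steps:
(15242 - 30*(-1195))*(-7650 - 31634) = (15242 + 35850)*(-39284) = 51092*(-39284) = -2007098128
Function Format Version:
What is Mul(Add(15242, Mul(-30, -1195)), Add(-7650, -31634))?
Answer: -2007098128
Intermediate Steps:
Mul(Add(15242, Mul(-30, -1195)), Add(-7650, -31634)) = Mul(Add(15242, 35850), -39284) = Mul(51092, -39284) = -2007098128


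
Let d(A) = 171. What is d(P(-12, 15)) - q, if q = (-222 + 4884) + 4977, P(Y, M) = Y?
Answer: -9468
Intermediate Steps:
q = 9639 (q = 4662 + 4977 = 9639)
d(P(-12, 15)) - q = 171 - 1*9639 = 171 - 9639 = -9468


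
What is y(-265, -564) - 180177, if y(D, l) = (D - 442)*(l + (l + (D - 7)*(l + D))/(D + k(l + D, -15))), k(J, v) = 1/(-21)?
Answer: 2278006407/2783 ≈ 8.1854e+5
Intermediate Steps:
k(J, v) = -1/21
y(D, l) = (-442 + D)*(l + (l + (-7 + D)*(D + l))/(-1/21 + D)) (y(D, l) = (D - 442)*(l + (l + (D - 7)*(l + D))/(D - 1/21)) = (-442 + D)*(l + (l + (-7 + D)*(D + l))/(-1/21 + D)))
y(-265, -564) - 180177 = (-9429*(-265)² + 21*(-265)³ + 56134*(-564) + 64974*(-265) - 18691*(-265)*(-564) + 42*(-564)*(-265)²)/(-1 + 21*(-265)) - 180177 = (-9429*70225 + 21*(-18609625) - 31659576 - 17218110 - 2793556860 + 42*(-564)*70225)/(-1 - 5565) - 180177 = (-662151525 - 390802125 - 31659576 - 17218110 - 2793556860 - 1663489800)/(-5566) - 180177 = -1/5566*(-5558877996) - 180177 = 2779438998/2783 - 180177 = 2278006407/2783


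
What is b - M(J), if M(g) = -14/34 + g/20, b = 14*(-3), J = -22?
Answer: -6883/170 ≈ -40.488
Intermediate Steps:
b = -42
M(g) = -7/17 + g/20 (M(g) = -14*1/34 + g*(1/20) = -7/17 + g/20)
b - M(J) = -42 - (-7/17 + (1/20)*(-22)) = -42 - (-7/17 - 11/10) = -42 - 1*(-257/170) = -42 + 257/170 = -6883/170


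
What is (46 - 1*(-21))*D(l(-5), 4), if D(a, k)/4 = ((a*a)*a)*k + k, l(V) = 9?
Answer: 782560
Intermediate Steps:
D(a, k) = 4*k + 4*k*a**3 (D(a, k) = 4*(((a*a)*a)*k + k) = 4*((a**2*a)*k + k) = 4*(a**3*k + k) = 4*(k*a**3 + k) = 4*(k + k*a**3) = 4*k + 4*k*a**3)
(46 - 1*(-21))*D(l(-5), 4) = (46 - 1*(-21))*(4*4*(1 + 9**3)) = (46 + 21)*(4*4*(1 + 729)) = 67*(4*4*730) = 67*11680 = 782560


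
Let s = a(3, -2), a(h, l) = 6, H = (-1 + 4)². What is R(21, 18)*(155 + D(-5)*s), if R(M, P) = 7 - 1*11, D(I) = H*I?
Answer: 460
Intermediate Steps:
H = 9 (H = 3² = 9)
s = 6
D(I) = 9*I
R(M, P) = -4 (R(M, P) = 7 - 11 = -4)
R(21, 18)*(155 + D(-5)*s) = -4*(155 + (9*(-5))*6) = -4*(155 - 45*6) = -4*(155 - 270) = -4*(-115) = 460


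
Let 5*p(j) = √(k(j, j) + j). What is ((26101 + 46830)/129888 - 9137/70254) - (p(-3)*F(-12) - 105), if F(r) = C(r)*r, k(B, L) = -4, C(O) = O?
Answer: 53448767821/506952864 - 144*I*√7/5 ≈ 105.43 - 76.198*I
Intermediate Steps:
F(r) = r² (F(r) = r*r = r²)
p(j) = √(-4 + j)/5
((26101 + 46830)/129888 - 9137/70254) - (p(-3)*F(-12) - 105) = ((26101 + 46830)/129888 - 9137/70254) - ((√(-4 - 3)/5)*(-12)² - 105) = (72931*(1/129888) - 9137*1/70254) - ((√(-7)/5)*144 - 105) = (72931/129888 - 9137/70254) - (((I*√7)/5)*144 - 105) = 218717101/506952864 - ((I*√7/5)*144 - 105) = 218717101/506952864 - (144*I*√7/5 - 105) = 218717101/506952864 - (-105 + 144*I*√7/5) = 218717101/506952864 + (105 - 144*I*√7/5) = 53448767821/506952864 - 144*I*√7/5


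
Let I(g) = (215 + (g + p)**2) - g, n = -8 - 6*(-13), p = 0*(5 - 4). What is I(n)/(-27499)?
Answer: -5045/27499 ≈ -0.18346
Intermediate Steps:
p = 0 (p = 0*1 = 0)
n = 70 (n = -8 + 78 = 70)
I(g) = 215 + g**2 - g (I(g) = (215 + (g + 0)**2) - g = (215 + g**2) - g = 215 + g**2 - g)
I(n)/(-27499) = (215 + 70**2 - 1*70)/(-27499) = (215 + 4900 - 70)*(-1/27499) = 5045*(-1/27499) = -5045/27499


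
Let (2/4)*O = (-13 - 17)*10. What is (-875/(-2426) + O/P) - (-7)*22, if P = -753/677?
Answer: 422474629/608926 ≈ 693.80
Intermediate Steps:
P = -753/677 (P = -753*1/677 = -753/677 ≈ -1.1123)
O = -600 (O = 2*((-13 - 17)*10) = 2*(-30*10) = 2*(-300) = -600)
(-875/(-2426) + O/P) - (-7)*22 = (-875/(-2426) - 600/(-753/677)) - (-7)*22 = (-875*(-1/2426) - 600*(-677/753)) - 1*(-154) = (875/2426 + 135400/251) + 154 = 328700025/608926 + 154 = 422474629/608926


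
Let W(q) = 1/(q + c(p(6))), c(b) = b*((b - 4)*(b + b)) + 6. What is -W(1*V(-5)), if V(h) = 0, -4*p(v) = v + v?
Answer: 1/120 ≈ 0.0083333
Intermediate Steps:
p(v) = -v/2 (p(v) = -(v + v)/4 = -v/2)
c(b) = 6 + 2*b**2*(-4 + b) (c(b) = b*((-4 + b)*(2*b)) + 6 = b*(2*b*(-4 + b)) + 6 = 2*b**2*(-4 + b) + 6 = 6 + 2*b**2*(-4 + b))
W(q) = 1/(-120 + q) (W(q) = 1/(q + (6 - 8*(-1/2*6)**2 + 2*(-1/2*6)**3)) = 1/(q + (6 - 8*(-3)**2 + 2*(-3)**3)) = 1/(q + (6 - 8*9 + 2*(-27))) = 1/(q + (6 - 72 - 54)) = 1/(q - 120) = 1/(-120 + q))
-W(1*V(-5)) = -1/(-120 + 1*0) = -1/(-120 + 0) = -1/(-120) = -1*(-1/120) = 1/120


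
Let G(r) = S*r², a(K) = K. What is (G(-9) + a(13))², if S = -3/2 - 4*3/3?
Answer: 748225/4 ≈ 1.8706e+5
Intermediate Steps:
S = -11/2 (S = -3*½ - 12*⅓ = -3/2 - 4 = -11/2 ≈ -5.5000)
G(r) = -11*r²/2
(G(-9) + a(13))² = (-11/2*(-9)² + 13)² = (-11/2*81 + 13)² = (-891/2 + 13)² = (-865/2)² = 748225/4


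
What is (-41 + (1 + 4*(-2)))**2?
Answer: 2304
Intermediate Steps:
(-41 + (1 + 4*(-2)))**2 = (-41 + (1 - 8))**2 = (-41 - 7)**2 = (-48)**2 = 2304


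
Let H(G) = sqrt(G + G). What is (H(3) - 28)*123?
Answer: -3444 + 123*sqrt(6) ≈ -3142.7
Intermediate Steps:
H(G) = sqrt(2)*sqrt(G) (H(G) = sqrt(2*G) = sqrt(2)*sqrt(G))
(H(3) - 28)*123 = (sqrt(2)*sqrt(3) - 28)*123 = (sqrt(6) - 28)*123 = (-28 + sqrt(6))*123 = -3444 + 123*sqrt(6)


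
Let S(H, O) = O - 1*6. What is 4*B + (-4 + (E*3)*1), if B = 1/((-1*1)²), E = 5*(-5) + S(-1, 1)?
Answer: -90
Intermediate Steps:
S(H, O) = -6 + O (S(H, O) = O - 6 = -6 + O)
E = -30 (E = 5*(-5) + (-6 + 1) = -25 - 5 = -30)
B = 1 (B = 1/((-1)²) = 1/1 = 1)
4*B + (-4 + (E*3)*1) = 4*1 + (-4 - 30*3*1) = 4 + (-4 - 90*1) = 4 + (-4 - 90) = 4 - 94 = -90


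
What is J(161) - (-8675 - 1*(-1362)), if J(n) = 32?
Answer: 7345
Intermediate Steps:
J(161) - (-8675 - 1*(-1362)) = 32 - (-8675 - 1*(-1362)) = 32 - (-8675 + 1362) = 32 - 1*(-7313) = 32 + 7313 = 7345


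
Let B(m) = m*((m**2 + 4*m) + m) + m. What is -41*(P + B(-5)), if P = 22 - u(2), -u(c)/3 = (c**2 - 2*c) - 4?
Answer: -205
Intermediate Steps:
u(c) = 12 - 3*c**2 + 6*c (u(c) = -3*((c**2 - 2*c) - 4) = -3*(-4 + c**2 - 2*c) = 12 - 3*c**2 + 6*c)
P = 10 (P = 22 - (12 - 3*2**2 + 6*2) = 22 - (12 - 3*4 + 12) = 22 - (12 - 12 + 12) = 22 - 1*12 = 22 - 12 = 10)
B(m) = m + m*(m**2 + 5*m) (B(m) = m*(m**2 + 5*m) + m = m + m*(m**2 + 5*m))
-41*(P + B(-5)) = -41*(10 - 5*(1 + (-5)**2 + 5*(-5))) = -41*(10 - 5*(1 + 25 - 25)) = -41*(10 - 5*1) = -41*(10 - 5) = -41*5 = -205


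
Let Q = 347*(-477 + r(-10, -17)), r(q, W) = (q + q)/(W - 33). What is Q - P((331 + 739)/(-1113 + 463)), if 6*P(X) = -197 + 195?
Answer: -2480698/15 ≈ -1.6538e+5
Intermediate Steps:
r(q, W) = 2*q/(-33 + W) (r(q, W) = (2*q)/(-33 + W) = 2*q/(-33 + W))
Q = -826901/5 (Q = 347*(-477 + 2*(-10)/(-33 - 17)) = 347*(-477 + 2*(-10)/(-50)) = 347*(-477 + 2*(-10)*(-1/50)) = 347*(-477 + ⅖) = 347*(-2383/5) = -826901/5 ≈ -1.6538e+5)
P(X) = -⅓ (P(X) = (-197 + 195)/6 = (⅙)*(-2) = -⅓)
Q - P((331 + 739)/(-1113 + 463)) = -826901/5 - 1*(-⅓) = -826901/5 + ⅓ = -2480698/15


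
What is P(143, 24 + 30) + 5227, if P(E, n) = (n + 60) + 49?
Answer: 5390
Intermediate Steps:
P(E, n) = 109 + n (P(E, n) = (60 + n) + 49 = 109 + n)
P(143, 24 + 30) + 5227 = (109 + (24 + 30)) + 5227 = (109 + 54) + 5227 = 163 + 5227 = 5390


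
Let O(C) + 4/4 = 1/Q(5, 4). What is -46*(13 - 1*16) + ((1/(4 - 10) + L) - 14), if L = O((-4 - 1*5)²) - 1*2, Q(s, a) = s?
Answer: 3631/30 ≈ 121.03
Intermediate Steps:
O(C) = -⅘ (O(C) = -1 + 1/5 = -1 + ⅕ = -⅘)
L = -14/5 (L = -⅘ - 1*2 = -⅘ - 2 = -14/5 ≈ -2.8000)
-46*(13 - 1*16) + ((1/(4 - 10) + L) - 14) = -46*(13 - 1*16) + ((1/(4 - 10) - 14/5) - 14) = -46*(13 - 16) + ((1/(-6) - 14/5) - 14) = -46*(-3) + ((-⅙ - 14/5) - 14) = 138 + (-89/30 - 14) = 138 - 509/30 = 3631/30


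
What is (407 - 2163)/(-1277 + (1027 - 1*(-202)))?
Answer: 439/12 ≈ 36.583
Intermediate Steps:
(407 - 2163)/(-1277 + (1027 - 1*(-202))) = -1756/(-1277 + (1027 + 202)) = -1756/(-1277 + 1229) = -1756/(-48) = -1756*(-1/48) = 439/12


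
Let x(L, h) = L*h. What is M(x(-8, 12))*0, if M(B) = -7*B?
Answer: 0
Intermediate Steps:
M(x(-8, 12))*0 = -(-56)*12*0 = -7*(-96)*0 = 672*0 = 0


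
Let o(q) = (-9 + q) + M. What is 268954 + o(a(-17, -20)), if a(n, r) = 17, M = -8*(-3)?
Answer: 268986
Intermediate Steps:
M = 24
o(q) = 15 + q (o(q) = (-9 + q) + 24 = 15 + q)
268954 + o(a(-17, -20)) = 268954 + (15 + 17) = 268954 + 32 = 268986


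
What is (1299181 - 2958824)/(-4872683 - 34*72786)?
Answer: 1659643/7347407 ≈ 0.22588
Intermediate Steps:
(1299181 - 2958824)/(-4872683 - 34*72786) = -1659643/(-4872683 - 2474724) = -1659643/(-7347407) = -1659643*(-1/7347407) = 1659643/7347407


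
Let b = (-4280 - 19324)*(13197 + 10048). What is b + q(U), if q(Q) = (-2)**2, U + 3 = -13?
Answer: -548674976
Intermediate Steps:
U = -16 (U = -3 - 13 = -16)
b = -548674980 (b = -23604*23245 = -548674980)
q(Q) = 4
b + q(U) = -548674980 + 4 = -548674976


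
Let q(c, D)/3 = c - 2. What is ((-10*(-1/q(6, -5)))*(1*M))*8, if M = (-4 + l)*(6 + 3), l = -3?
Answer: -420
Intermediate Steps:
q(c, D) = -6 + 3*c (q(c, D) = 3*(c - 2) = 3*(-2 + c) = -6 + 3*c)
M = -63 (M = (-4 - 3)*(6 + 3) = -7*9 = -63)
((-10*(-1/q(6, -5)))*(1*M))*8 = ((-10*(-1/(-6 + 3*6)))*(1*(-63)))*8 = (-10*(-1/(-6 + 18))*(-63))*8 = (-10/(12*(-1))*(-63))*8 = (-10/(-12)*(-63))*8 = (-10*(-1/12)*(-63))*8 = ((⅚)*(-63))*8 = -105/2*8 = -420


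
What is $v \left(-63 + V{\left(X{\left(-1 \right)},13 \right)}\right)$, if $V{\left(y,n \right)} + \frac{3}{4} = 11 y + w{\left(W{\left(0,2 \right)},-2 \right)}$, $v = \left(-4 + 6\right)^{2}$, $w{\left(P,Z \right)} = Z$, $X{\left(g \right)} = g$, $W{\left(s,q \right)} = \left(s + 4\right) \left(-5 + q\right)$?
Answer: $-307$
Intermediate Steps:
$W{\left(s,q \right)} = \left(-5 + q\right) \left(4 + s\right)$ ($W{\left(s,q \right)} = \left(4 + s\right) \left(-5 + q\right) = \left(-5 + q\right) \left(4 + s\right)$)
$v = 4$ ($v = 2^{2} = 4$)
$V{\left(y,n \right)} = - \frac{11}{4} + 11 y$ ($V{\left(y,n \right)} = - \frac{3}{4} + \left(11 y - 2\right) = - \frac{3}{4} + \left(-2 + 11 y\right) = - \frac{11}{4} + 11 y$)
$v \left(-63 + V{\left(X{\left(-1 \right)},13 \right)}\right) = 4 \left(-63 + \left(- \frac{11}{4} + 11 \left(-1\right)\right)\right) = 4 \left(-63 - \frac{55}{4}\right) = 4 \left(- \frac{307}{4}\right) = -307$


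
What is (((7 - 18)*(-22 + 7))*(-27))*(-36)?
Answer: 160380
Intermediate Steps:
(((7 - 18)*(-22 + 7))*(-27))*(-36) = (-11*(-15)*(-27))*(-36) = (165*(-27))*(-36) = -4455*(-36) = 160380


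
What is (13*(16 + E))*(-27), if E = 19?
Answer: -12285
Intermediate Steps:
(13*(16 + E))*(-27) = (13*(16 + 19))*(-27) = (13*35)*(-27) = 455*(-27) = -12285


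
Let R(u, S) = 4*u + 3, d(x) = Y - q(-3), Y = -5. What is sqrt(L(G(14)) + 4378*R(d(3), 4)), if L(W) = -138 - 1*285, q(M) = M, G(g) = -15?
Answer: I*sqrt(22313) ≈ 149.38*I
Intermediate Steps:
d(x) = -2 (d(x) = -5 - 1*(-3) = -5 + 3 = -2)
L(W) = -423 (L(W) = -138 - 285 = -423)
R(u, S) = 3 + 4*u
sqrt(L(G(14)) + 4378*R(d(3), 4)) = sqrt(-423 + 4378*(3 + 4*(-2))) = sqrt(-423 + 4378*(3 - 8)) = sqrt(-423 + 4378*(-5)) = sqrt(-423 - 21890) = sqrt(-22313) = I*sqrt(22313)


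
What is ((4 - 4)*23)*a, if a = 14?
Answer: 0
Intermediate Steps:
((4 - 4)*23)*a = ((4 - 4)*23)*14 = (0*23)*14 = 0*14 = 0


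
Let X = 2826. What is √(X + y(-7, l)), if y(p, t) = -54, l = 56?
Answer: 6*√77 ≈ 52.650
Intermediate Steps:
√(X + y(-7, l)) = √(2826 - 54) = √2772 = 6*√77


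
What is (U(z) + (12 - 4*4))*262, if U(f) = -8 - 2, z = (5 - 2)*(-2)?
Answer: -3668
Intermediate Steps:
z = -6 (z = 3*(-2) = -6)
U(f) = -10
(U(z) + (12 - 4*4))*262 = (-10 + (12 - 4*4))*262 = (-10 + (12 - 16))*262 = (-10 - 4)*262 = -14*262 = -3668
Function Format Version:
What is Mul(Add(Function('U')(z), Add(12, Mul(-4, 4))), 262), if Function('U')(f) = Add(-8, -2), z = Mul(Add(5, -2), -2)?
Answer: -3668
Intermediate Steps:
z = -6 (z = Mul(3, -2) = -6)
Function('U')(f) = -10
Mul(Add(Function('U')(z), Add(12, Mul(-4, 4))), 262) = Mul(Add(-10, Add(12, Mul(-4, 4))), 262) = Mul(Add(-10, Add(12, -16)), 262) = Mul(Add(-10, -4), 262) = Mul(-14, 262) = -3668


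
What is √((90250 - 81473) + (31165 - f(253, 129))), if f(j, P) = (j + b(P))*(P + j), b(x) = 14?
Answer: 2*I*√15513 ≈ 249.1*I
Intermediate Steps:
f(j, P) = (14 + j)*(P + j) (f(j, P) = (j + 14)*(P + j) = (14 + j)*(P + j))
√((90250 - 81473) + (31165 - f(253, 129))) = √((90250 - 81473) + (31165 - (253² + 14*129 + 14*253 + 129*253))) = √(8777 + (31165 - (64009 + 1806 + 3542 + 32637))) = √(8777 + (31165 - 1*101994)) = √(8777 + (31165 - 101994)) = √(8777 - 70829) = √(-62052) = 2*I*√15513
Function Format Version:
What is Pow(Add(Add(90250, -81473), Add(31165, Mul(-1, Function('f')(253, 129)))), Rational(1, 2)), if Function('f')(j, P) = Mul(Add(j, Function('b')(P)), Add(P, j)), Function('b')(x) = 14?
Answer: Mul(2, I, Pow(15513, Rational(1, 2))) ≈ Mul(249.10, I)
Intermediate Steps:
Function('f')(j, P) = Mul(Add(14, j), Add(P, j)) (Function('f')(j, P) = Mul(Add(j, 14), Add(P, j)) = Mul(Add(14, j), Add(P, j)))
Pow(Add(Add(90250, -81473), Add(31165, Mul(-1, Function('f')(253, 129)))), Rational(1, 2)) = Pow(Add(Add(90250, -81473), Add(31165, Mul(-1, Add(Pow(253, 2), Mul(14, 129), Mul(14, 253), Mul(129, 253))))), Rational(1, 2)) = Pow(Add(8777, Add(31165, Mul(-1, Add(64009, 1806, 3542, 32637)))), Rational(1, 2)) = Pow(Add(8777, Add(31165, Mul(-1, 101994))), Rational(1, 2)) = Pow(Add(8777, Add(31165, -101994)), Rational(1, 2)) = Pow(Add(8777, -70829), Rational(1, 2)) = Pow(-62052, Rational(1, 2)) = Mul(2, I, Pow(15513, Rational(1, 2)))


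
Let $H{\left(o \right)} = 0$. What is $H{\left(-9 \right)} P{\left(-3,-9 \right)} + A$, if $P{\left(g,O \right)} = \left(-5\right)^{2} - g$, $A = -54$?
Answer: $-54$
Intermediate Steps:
$P{\left(g,O \right)} = 25 - g$
$H{\left(-9 \right)} P{\left(-3,-9 \right)} + A = 0 \left(25 - -3\right) - 54 = 0 \left(25 + 3\right) - 54 = 0 \cdot 28 - 54 = 0 - 54 = -54$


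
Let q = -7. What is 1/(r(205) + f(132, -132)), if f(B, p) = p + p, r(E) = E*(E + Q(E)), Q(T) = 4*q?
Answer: 1/36021 ≈ 2.7762e-5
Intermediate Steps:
Q(T) = -28 (Q(T) = 4*(-7) = -28)
r(E) = E*(-28 + E) (r(E) = E*(E - 28) = E*(-28 + E))
f(B, p) = 2*p
1/(r(205) + f(132, -132)) = 1/(205*(-28 + 205) + 2*(-132)) = 1/(205*177 - 264) = 1/(36285 - 264) = 1/36021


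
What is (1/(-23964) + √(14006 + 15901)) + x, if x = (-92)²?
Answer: 202831295/23964 + 3*√3323 ≈ 8636.9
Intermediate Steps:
x = 8464
(1/(-23964) + √(14006 + 15901)) + x = (1/(-23964) + √(14006 + 15901)) + 8464 = (-1/23964 + √29907) + 8464 = (-1/23964 + 3*√3323) + 8464 = 202831295/23964 + 3*√3323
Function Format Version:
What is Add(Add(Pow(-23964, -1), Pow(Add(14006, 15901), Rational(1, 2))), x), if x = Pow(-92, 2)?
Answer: Add(Rational(202831295, 23964), Mul(3, Pow(3323, Rational(1, 2)))) ≈ 8636.9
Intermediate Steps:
x = 8464
Add(Add(Pow(-23964, -1), Pow(Add(14006, 15901), Rational(1, 2))), x) = Add(Add(Pow(-23964, -1), Pow(Add(14006, 15901), Rational(1, 2))), 8464) = Add(Add(Rational(-1, 23964), Pow(29907, Rational(1, 2))), 8464) = Add(Add(Rational(-1, 23964), Mul(3, Pow(3323, Rational(1, 2)))), 8464) = Add(Rational(202831295, 23964), Mul(3, Pow(3323, Rational(1, 2))))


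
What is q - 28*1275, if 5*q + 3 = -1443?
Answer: -179946/5 ≈ -35989.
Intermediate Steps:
q = -1446/5 (q = -⅗ + (⅕)*(-1443) = -⅗ - 1443/5 = -1446/5 ≈ -289.20)
q - 28*1275 = -1446/5 - 28*1275 = -1446/5 - 35700 = -179946/5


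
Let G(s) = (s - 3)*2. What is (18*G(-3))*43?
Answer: -9288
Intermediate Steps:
G(s) = -6 + 2*s (G(s) = (-3 + s)*2 = -6 + 2*s)
(18*G(-3))*43 = (18*(-6 + 2*(-3)))*43 = (18*(-6 - 6))*43 = (18*(-12))*43 = -216*43 = -9288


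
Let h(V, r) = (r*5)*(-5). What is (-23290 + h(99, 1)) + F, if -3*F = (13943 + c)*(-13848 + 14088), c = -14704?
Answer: 37565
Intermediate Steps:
h(V, r) = -25*r (h(V, r) = (5*r)*(-5) = -25*r)
F = 60880 (F = -(13943 - 14704)*(-13848 + 14088)/3 = -(-761)*240/3 = -1/3*(-182640) = 60880)
(-23290 + h(99, 1)) + F = (-23290 - 25*1) + 60880 = (-23290 - 25) + 60880 = -23315 + 60880 = 37565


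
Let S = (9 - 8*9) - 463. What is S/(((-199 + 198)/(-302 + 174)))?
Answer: -67328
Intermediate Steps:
S = -526 (S = (9 - 72) - 463 = -63 - 463 = -526)
S/(((-199 + 198)/(-302 + 174))) = -526*(-302 + 174)/(-199 + 198) = -526/((-1/(-128))) = -526/((-1*(-1/128))) = -526/1/128 = -526*128 = -67328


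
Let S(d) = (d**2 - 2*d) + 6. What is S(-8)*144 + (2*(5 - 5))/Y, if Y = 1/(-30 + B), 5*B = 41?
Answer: 12384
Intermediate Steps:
B = 41/5 (B = (1/5)*41 = 41/5 ≈ 8.2000)
Y = -5/109 (Y = 1/(-30 + 41/5) = 1/(-109/5) = -5/109 ≈ -0.045872)
S(d) = 6 + d**2 - 2*d
S(-8)*144 + (2*(5 - 5))/Y = (6 + (-8)**2 - 2*(-8))*144 + (2*(5 - 5))/(-5/109) = (6 + 64 + 16)*144 - 218*0/5 = 86*144 - 109/5*0 = 12384 + 0 = 12384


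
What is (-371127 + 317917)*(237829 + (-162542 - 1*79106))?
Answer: 203208990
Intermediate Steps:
(-371127 + 317917)*(237829 + (-162542 - 1*79106)) = -53210*(237829 + (-162542 - 79106)) = -53210*(237829 - 241648) = -53210*(-3819) = 203208990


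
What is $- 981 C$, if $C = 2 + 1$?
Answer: $-2943$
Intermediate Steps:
$C = 3$
$- 981 C = \left(-981\right) 3 = -2943$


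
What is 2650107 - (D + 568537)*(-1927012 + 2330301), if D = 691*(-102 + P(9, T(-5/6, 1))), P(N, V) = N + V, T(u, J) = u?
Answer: -1218799678979/6 ≈ -2.0313e+11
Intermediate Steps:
D = -389033/6 (D = 691*(-102 + (9 - 5/6)) = 691*(-102 + (9 - 5*⅙)) = 691*(-102 + (9 - ⅚)) = 691*(-102 + 49/6) = 691*(-563/6) = -389033/6 ≈ -64839.)
2650107 - (D + 568537)*(-1927012 + 2330301) = 2650107 - (-389033/6 + 568537)*(-1927012 + 2330301) = 2650107 - 3022189*403289/6 = 2650107 - 1*1218815579621/6 = 2650107 - 1218815579621/6 = -1218799678979/6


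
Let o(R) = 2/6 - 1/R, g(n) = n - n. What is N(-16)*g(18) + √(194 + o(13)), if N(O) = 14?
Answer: 2*√73866/39 ≈ 13.938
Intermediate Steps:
g(n) = 0
o(R) = ⅓ - 1/R (o(R) = 2*(⅙) - 1/R = ⅓ - 1/R)
N(-16)*g(18) + √(194 + o(13)) = 14*0 + √(194 + (⅓)*(-3 + 13)/13) = 0 + √(194 + (⅓)*(1/13)*10) = 0 + √(194 + 10/39) = 0 + √(7576/39) = 0 + 2*√73866/39 = 2*√73866/39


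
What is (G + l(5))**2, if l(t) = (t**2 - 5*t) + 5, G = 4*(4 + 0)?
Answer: 441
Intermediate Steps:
G = 16 (G = 4*4 = 16)
l(t) = 5 + t**2 - 5*t
(G + l(5))**2 = (16 + (5 + 5**2 - 5*5))**2 = (16 + (5 + 25 - 25))**2 = (16 + 5)**2 = 21**2 = 441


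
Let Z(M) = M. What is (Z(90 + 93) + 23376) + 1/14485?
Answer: 341252116/14485 ≈ 23559.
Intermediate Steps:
(Z(90 + 93) + 23376) + 1/14485 = ((90 + 93) + 23376) + 1/14485 = (183 + 23376) + 1/14485 = 23559 + 1/14485 = 341252116/14485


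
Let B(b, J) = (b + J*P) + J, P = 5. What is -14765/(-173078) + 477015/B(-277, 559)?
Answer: 82606234075/532561006 ≈ 155.11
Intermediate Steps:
B(b, J) = b + 6*J (B(b, J) = (b + J*5) + J = (b + 5*J) + J = b + 6*J)
-14765/(-173078) + 477015/B(-277, 559) = -14765/(-173078) + 477015/(-277 + 6*559) = -14765*(-1/173078) + 477015/(-277 + 3354) = 14765/173078 + 477015/3077 = 82606234075/532561006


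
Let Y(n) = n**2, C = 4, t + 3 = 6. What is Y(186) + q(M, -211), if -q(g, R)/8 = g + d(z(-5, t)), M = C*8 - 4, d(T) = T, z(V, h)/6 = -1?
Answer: 34420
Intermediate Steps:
t = 3 (t = -3 + 6 = 3)
z(V, h) = -6 (z(V, h) = 6*(-1) = -6)
M = 28 (M = 4*8 - 4 = 32 - 4 = 28)
q(g, R) = 48 - 8*g (q(g, R) = -8*(g - 6) = -8*(-6 + g) = 48 - 8*g)
Y(186) + q(M, -211) = 186**2 + (48 - 8*28) = 34596 + (48 - 224) = 34596 - 176 = 34420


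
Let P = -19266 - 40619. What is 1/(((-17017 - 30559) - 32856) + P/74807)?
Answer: -74807/6016936509 ≈ -1.2433e-5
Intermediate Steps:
P = -59885
1/(((-17017 - 30559) - 32856) + P/74807) = 1/(((-17017 - 30559) - 32856) - 59885/74807) = 1/((-47576 - 32856) - 59885*1/74807) = 1/(-80432 - 59885/74807) = 1/(-6016936509/74807) = -74807/6016936509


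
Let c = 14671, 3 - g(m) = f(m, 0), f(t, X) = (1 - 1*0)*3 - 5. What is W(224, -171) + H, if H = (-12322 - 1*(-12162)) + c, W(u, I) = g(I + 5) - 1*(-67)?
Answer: 14583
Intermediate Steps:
f(t, X) = -2 (f(t, X) = (1 + 0)*3 - 5 = 1*3 - 5 = 3 - 5 = -2)
g(m) = 5 (g(m) = 3 - 1*(-2) = 3 + 2 = 5)
W(u, I) = 72 (W(u, I) = 5 - 1*(-67) = 5 + 67 = 72)
H = 14511 (H = (-12322 - 1*(-12162)) + 14671 = (-12322 + 12162) + 14671 = -160 + 14671 = 14511)
W(224, -171) + H = 72 + 14511 = 14583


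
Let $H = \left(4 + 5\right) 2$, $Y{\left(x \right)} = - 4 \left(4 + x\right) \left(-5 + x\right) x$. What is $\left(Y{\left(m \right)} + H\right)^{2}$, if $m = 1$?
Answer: $9604$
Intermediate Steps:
$Y{\left(x \right)} = - 4 x \left(-5 + x\right) \left(4 + x\right)$ ($Y{\left(x \right)} = - 4 \left(-5 + x\right) \left(4 + x\right) x = - 4 x \left(-5 + x\right) \left(4 + x\right)$)
$H = 18$ ($H = 9 \cdot 2 = 18$)
$\left(Y{\left(m \right)} + H\right)^{2} = \left(4 \cdot 1 \left(20 + 1 - 1^{2}\right) + 18\right)^{2} = \left(4 \cdot 1 \left(20 + 1 - 1\right) + 18\right)^{2} = \left(4 \cdot 1 \cdot 20 + 18\right)^{2} = \left(80 + 18\right)^{2} = 98^{2} = 9604$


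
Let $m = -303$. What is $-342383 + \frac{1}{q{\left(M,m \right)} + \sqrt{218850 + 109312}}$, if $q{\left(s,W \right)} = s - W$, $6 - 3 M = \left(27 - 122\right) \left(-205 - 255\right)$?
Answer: $- \frac{625740118302116}{1827602767} - \frac{9 \sqrt{328162}}{1827602767} \approx -3.4238 \cdot 10^{5}$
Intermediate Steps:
$M = - \frac{43694}{3}$ ($M = 2 - \frac{\left(27 - 122\right) \left(-205 - 255\right)}{3} = 2 - \frac{\left(-95\right) \left(-460\right)}{3} = 2 - \frac{43700}{3} = - \frac{43694}{3} \approx -14565.0$)
$-342383 + \frac{1}{q{\left(M,m \right)} + \sqrt{218850 + 109312}} = -342383 + \frac{1}{\left(- \frac{43694}{3} - -303\right) + \sqrt{218850 + 109312}} = -342383 + \frac{1}{\left(- \frac{43694}{3} + 303\right) + \sqrt{328162}} = -342383 + \frac{1}{- \frac{42785}{3} + \sqrt{328162}}$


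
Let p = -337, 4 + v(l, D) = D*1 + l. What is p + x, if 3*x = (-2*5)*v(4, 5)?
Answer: -1061/3 ≈ -353.67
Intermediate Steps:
v(l, D) = -4 + D + l (v(l, D) = -4 + (D*1 + l) = -4 + (D + l) = -4 + D + l)
x = -50/3 (x = ((-2*5)*(-4 + 5 + 4))/3 = (-10*5)/3 = (⅓)*(-50) = -50/3 ≈ -16.667)
p + x = -337 - 50/3 = -1061/3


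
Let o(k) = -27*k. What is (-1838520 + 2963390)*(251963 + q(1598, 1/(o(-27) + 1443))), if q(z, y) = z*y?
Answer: 153900560942395/543 ≈ 2.8343e+11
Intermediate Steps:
q(z, y) = y*z
(-1838520 + 2963390)*(251963 + q(1598, 1/(o(-27) + 1443))) = (-1838520 + 2963390)*(251963 + 1598/(-27*(-27) + 1443)) = 1124870*(251963 + 1598/(729 + 1443)) = 1124870*(251963 + 1598/2172) = 1124870*(251963 + (1/2172)*1598) = 1124870*(251963 + 799/1086) = 1124870*(273632617/1086) = 153900560942395/543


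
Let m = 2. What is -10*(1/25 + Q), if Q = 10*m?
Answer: -1002/5 ≈ -200.40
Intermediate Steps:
Q = 20 (Q = 10*2 = 20)
-10*(1/25 + Q) = -10*(1/25 + 20) = -10*501/25 = -1002/5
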